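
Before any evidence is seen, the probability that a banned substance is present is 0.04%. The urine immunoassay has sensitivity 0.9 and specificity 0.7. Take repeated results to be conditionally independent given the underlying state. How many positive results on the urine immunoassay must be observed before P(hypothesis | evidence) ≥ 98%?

11

Prior odds: 0.0004 ÷ 0.9996 = 1/2499.
False-positive rate = 1 − 0.7 = 0.3; likelihood ratio of a positive = 0.9/0.3 = 3.
Target odds: 0.98 ÷ 0.02 = 49.
Need (1/2499) × 3ⁿ ≥ 49, i.e. 3ⁿ ≥ 122451.
3¹⁰ = 59049 falls short of 122451 but 3¹¹ = 177147 reaches it, so n = 11.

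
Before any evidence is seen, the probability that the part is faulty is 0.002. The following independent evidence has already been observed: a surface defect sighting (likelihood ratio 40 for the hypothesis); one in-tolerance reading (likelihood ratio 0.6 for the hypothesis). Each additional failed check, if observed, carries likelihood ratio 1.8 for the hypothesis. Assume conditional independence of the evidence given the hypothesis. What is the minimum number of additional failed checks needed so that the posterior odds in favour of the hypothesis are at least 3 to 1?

Prior odds = 0.002/0.998 = 1/499.
Combined Bayes factor of the evidence already in hand = 40 × 0.6 = 24.
Odds after that evidence = (1/499) × 24 = 24/499.
Target odds = 3.
Need 1.8ⁿ ≥ 3 ÷ (24/499) = 62.375.
1.8⁷ = 4782969/78125 falls short of 62.375 but 1.8⁸ = 43046721/390625 reaches it, so n = 8.

8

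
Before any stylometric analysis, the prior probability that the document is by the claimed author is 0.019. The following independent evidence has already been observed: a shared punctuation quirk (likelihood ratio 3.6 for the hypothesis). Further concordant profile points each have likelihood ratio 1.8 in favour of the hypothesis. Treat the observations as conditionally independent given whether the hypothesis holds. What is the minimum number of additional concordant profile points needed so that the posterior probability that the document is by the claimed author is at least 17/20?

Prior odds = 0.019/0.981 = 19/981.
Bayes factor of the evidence already in hand = 3.6.
Odds after that evidence = (19/981) × 3.6 = 38/545.
Target odds = 0.85/0.15 = 17/3.
Need 1.8ⁿ ≥ 17/3 ÷ (38/545) = 9265/114.
1.8⁷ = 4782969/78125 falls short of 9265/114 but 1.8⁸ = 43046721/390625 reaches it, so n = 8.

8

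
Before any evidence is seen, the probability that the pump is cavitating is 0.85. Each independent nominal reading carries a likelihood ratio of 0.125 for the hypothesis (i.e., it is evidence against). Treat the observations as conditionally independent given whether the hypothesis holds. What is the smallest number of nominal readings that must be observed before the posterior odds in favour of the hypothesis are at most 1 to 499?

4

Prior odds: 0.85 ÷ 0.15 = 17/3.
Likelihood ratio per nominal reading = 0.125.
Target odds = 1/499.
Require 0.125ⁿ ≤ 1/499 ÷ (17/3) = 3/8483.
0.125³ = 0.001953125 is still above 3/8483 but 0.125⁴ = 1/4096 is at or below it, so n = 4.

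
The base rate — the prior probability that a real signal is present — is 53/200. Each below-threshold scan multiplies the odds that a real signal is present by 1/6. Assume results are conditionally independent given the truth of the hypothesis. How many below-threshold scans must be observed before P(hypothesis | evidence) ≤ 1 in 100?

Prior odds: 0.265 ÷ 0.735 = 53/147.
Likelihood ratio per below-threshold scan = 1/6.
Target posterior odds = 0.01/0.99 = 1/99.
Require (1/6)ⁿ ≤ 1/99 ÷ (53/147) = 49/1749.
(1/6)¹ = 1/6 is still above 49/1749 but (1/6)² = 1/36 is at or below it, so n = 2.

2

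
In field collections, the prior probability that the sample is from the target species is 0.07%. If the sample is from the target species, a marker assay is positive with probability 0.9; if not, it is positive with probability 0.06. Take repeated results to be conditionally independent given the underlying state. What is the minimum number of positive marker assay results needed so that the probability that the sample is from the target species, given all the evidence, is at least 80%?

Prior odds: 0.0007 ÷ 0.9993 = 7/9993.
Likelihood ratio of a positive = 0.9/0.06 = 15.
Target odds: 0.8 ÷ 0.2 = 4.
Need (7/9993) × 15ⁿ ≥ 4, i.e. 15ⁿ ≥ 39972/7.
15³ = 3375 falls short of 39972/7 but 15⁴ = 50625 reaches it, so n = 4.

4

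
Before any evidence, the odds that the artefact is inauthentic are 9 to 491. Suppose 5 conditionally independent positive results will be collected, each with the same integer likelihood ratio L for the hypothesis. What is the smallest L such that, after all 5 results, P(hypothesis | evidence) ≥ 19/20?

5

Prior odds = 9/491.
Target odds = 0.95/0.05 = 19.
Need L⁵ ≥ 19 ÷ (9/491) = 9329/9.
4⁵ = 1024 < 9329/9 ≤ 3125 = 5⁵, so L = 5.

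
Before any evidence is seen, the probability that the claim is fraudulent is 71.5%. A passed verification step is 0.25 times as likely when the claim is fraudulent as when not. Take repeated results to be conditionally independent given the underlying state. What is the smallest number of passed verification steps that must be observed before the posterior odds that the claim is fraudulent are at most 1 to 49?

4

Prior odds: 0.715 ÷ 0.285 = 143/57.
Likelihood ratio per passed verification step = 0.25.
Target odds = 1/49.
Need (143/57) × 0.25ⁿ ≤ 1/49, i.e. 0.25ⁿ ≤ 57/7007.
0.25³ = 0.015625 is still above 57/7007 but 0.25⁴ = 0.00390625 is at or below it, so n = 4.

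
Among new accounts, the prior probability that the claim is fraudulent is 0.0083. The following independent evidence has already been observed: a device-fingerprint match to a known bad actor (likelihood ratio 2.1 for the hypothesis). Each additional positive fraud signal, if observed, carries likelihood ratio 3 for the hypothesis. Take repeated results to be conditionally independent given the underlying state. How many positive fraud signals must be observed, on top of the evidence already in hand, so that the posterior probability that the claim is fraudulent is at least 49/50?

Prior odds = 0.0083/0.9917 = 83/9917.
Bayes factor of the evidence already in hand = 2.1.
Odds after that evidence = (83/9917) × 2.1 = 1743/99170.
Target odds = 0.98/0.02 = 49.
Need 3ⁿ ≥ 49 ÷ (1743/99170) = 694190/249.
3⁷ = 2187 falls short of 694190/249 but 3⁸ = 6561 reaches it, so n = 8.

8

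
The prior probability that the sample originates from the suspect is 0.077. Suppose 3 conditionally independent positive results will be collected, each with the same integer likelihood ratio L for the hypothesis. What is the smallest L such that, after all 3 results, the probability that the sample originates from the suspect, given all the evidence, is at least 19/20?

Prior odds = 0.077/0.923 = 77/923.
Target odds = 0.95/0.05 = 19.
Need L³ ≥ 19 ÷ (77/923) = 17537/77.
6³ = 216 < 17537/77 ≤ 343 = 7³, so L = 7.

7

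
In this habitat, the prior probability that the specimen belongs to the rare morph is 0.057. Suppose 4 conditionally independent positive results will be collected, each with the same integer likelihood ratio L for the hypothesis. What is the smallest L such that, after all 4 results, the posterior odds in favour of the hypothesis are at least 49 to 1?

Prior odds = 0.057/0.943 = 57/943.
Target odds = 49.
Need L⁴ ≥ 49 ÷ (57/943) = 46207/57.
5⁴ = 625 < 46207/57 ≤ 1296 = 6⁴, so L = 6.

6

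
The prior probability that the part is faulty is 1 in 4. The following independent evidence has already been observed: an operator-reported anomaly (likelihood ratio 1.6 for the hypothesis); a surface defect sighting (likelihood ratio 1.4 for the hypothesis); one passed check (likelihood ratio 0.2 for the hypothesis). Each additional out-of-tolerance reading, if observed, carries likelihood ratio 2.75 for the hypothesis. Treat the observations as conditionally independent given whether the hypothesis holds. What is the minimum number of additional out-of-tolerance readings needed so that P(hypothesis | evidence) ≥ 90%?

Prior odds = 0.25/0.75 = 1/3.
Combined Bayes factor of the evidence already in hand = 1.6 × 1.4 × 0.2 = 0.448.
Odds after that evidence = (1/3) × 0.448 = 56/375.
Target odds = 0.9/0.1 = 9.
Need 2.75ⁿ ≥ 9 ÷ (56/375) = 3375/56.
2.75⁴ = 57.19140625 falls short of 3375/56 but 2.75⁵ = 161051/1024 reaches it, so n = 5.

5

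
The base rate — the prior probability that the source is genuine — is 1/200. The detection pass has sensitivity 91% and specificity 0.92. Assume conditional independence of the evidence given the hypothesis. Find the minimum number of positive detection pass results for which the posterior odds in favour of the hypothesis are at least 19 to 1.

Prior odds: 0.005 ÷ 0.995 = 1/199.
False-positive rate = 1 − 0.92 = 0.08; likelihood ratio of a positive = 0.91/0.08 = 11.375.
Target odds = 19.
Require 11.375ⁿ ≥ 19 ÷ (1/199) = 3781.
11.375³ = 753571/512 falls short of 3781 but 11.375⁴ = 68574961/4096 reaches it, so n = 4.

4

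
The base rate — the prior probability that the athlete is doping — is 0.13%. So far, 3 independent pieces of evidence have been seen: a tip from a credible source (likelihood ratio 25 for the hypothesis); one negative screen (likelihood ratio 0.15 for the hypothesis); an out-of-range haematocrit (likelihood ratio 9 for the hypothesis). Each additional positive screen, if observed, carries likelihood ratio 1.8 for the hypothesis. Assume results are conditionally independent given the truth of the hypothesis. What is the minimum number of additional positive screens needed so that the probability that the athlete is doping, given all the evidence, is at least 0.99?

14

Prior odds = 0.0013/0.9987 = 13/9987.
Combined Bayes factor of the evidence already in hand = 25 × 0.15 × 9 = 33.75.
Odds after that evidence = (13/9987) × 33.75 = 585/13316.
Target odds = 0.99/0.01 = 99.
Need 1.8ⁿ ≥ 99 ÷ (585/13316) = 146476/65.
1.8¹³ ≈2082.3 falls short of 146476/65 but 1.8¹⁴ ≈3748.13 reaches it, so n = 14.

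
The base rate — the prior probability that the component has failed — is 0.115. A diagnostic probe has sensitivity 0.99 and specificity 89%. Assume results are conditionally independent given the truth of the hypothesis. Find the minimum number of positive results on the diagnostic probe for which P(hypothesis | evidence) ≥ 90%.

2

Prior odds: 0.115 ÷ 0.885 = 23/177.
False-positive rate = 1 − 0.89 = 0.11; likelihood ratio of a positive = 0.99/0.11 = 9.
Target odds: 0.9 ÷ 0.1 = 9.
Need (23/177) × 9ⁿ ≥ 9, i.e. 9ⁿ ≥ 1593/23.
9¹ = 9 falls short of 1593/23 but 9² = 81 reaches it, so n = 2.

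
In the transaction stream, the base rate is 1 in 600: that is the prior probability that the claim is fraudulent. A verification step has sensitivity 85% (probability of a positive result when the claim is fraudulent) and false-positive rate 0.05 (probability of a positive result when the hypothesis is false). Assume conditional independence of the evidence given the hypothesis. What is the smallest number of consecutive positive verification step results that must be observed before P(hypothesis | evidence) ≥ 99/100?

4

Prior odds = (1/600)/(599/600) = 1/599.
Likelihood ratio of a positive result = 0.85/0.05 = 17.
Target posterior odds = 0.99/0.01 = 99.
Need (1/599) × 17ⁿ ≥ 99, i.e. 17ⁿ ≥ 59301.
17³ = 4913 falls short of 59301 but 17⁴ = 83521 reaches it, so n = 4.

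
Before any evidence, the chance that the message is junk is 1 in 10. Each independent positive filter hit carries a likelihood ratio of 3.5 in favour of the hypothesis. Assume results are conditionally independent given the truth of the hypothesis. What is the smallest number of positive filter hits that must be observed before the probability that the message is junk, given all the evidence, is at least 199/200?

6

Prior odds = 0.1/0.9 = 1/9.
Likelihood ratio per positive filter hit = 3.5.
Target posterior odds = 0.995/0.005 = 199.
Require 3.5ⁿ ≥ 199 ÷ (1/9) = 1791.
3.5⁵ = 525.21875 falls short of 1791 but 3.5⁶ = 1838.265625 reaches it, so n = 6.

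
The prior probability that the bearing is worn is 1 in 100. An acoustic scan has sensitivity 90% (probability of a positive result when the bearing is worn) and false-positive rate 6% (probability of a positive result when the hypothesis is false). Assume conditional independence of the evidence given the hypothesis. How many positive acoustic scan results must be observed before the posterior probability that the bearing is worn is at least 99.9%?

Prior odds = 0.01/0.99 = 1/99.
Likelihood ratio of a positive result = 0.9/0.06 = 15.
Target posterior odds = 0.999/0.001 = 999.
Need (1/99) × 15ⁿ ≥ 999, i.e. 15ⁿ ≥ 98901.
15⁴ = 50625 falls short of 98901 but 15⁵ = 759375 reaches it, so n = 5.

5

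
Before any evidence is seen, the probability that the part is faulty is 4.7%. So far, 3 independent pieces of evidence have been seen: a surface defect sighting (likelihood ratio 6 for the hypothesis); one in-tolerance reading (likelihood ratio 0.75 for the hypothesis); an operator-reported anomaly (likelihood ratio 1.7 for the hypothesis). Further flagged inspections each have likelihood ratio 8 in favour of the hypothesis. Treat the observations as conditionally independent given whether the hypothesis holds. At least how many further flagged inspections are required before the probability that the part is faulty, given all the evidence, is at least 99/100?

Prior odds = 0.047/0.953 = 47/953.
Combined Bayes factor of the evidence already in hand = 6 × 0.75 × 1.7 = 7.65.
Odds after that evidence = (47/953) × 7.65 = 7191/19060.
Target odds = 0.99/0.01 = 99.
Need 8ⁿ ≥ 99 ÷ (7191/19060) = 209660/799.
8² = 64 falls short of 209660/799 but 8³ = 512 reaches it, so n = 3.

3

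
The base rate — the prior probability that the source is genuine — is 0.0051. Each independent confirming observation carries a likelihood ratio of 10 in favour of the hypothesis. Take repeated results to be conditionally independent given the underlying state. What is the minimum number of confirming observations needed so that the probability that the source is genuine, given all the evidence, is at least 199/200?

Prior odds: 0.0051 ÷ 0.9949 = 51/9949.
Likelihood ratio per confirming observation = 10.
Target posterior odds = 0.995/0.005 = 199.
Require 10ⁿ ≥ 199 ÷ (51/9949) = 1979851/51.
10⁴ = 10000 falls short of 1979851/51 but 10⁵ = 100000 reaches it, so n = 5.

5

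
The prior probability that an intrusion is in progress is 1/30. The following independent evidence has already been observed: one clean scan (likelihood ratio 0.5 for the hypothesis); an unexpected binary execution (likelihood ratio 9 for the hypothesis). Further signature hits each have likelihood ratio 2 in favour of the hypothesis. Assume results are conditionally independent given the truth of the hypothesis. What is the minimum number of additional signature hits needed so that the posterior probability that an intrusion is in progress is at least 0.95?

Prior odds = (1/30)/(29/30) = 1/29.
Combined Bayes factor of the evidence already in hand = 0.5 × 9 = 4.5.
Odds after that evidence = (1/29) × 4.5 = 9/58.
Target odds = 0.95/0.05 = 19.
Need 2ⁿ ≥ 19 ÷ (9/58) = 1102/9.
2⁶ = 64 falls short of 1102/9 but 2⁷ = 128 reaches it, so n = 7.

7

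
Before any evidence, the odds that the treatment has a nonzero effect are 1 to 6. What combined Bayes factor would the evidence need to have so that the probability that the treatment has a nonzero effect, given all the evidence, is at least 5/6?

30

Prior odds = 1/6.
Target odds = (5/6)/(1/6) = 5.
Required Bayes factor = 5 ÷ (1/6) = 30.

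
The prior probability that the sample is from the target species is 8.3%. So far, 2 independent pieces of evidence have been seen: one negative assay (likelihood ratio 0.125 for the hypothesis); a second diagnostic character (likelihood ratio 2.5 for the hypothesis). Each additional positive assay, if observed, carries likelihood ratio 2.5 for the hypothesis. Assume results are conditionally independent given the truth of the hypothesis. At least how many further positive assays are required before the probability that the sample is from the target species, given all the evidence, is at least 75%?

Prior odds = 0.083/0.917 = 83/917.
Combined Bayes factor of the evidence already in hand = 0.125 × 2.5 = 0.3125.
Odds after that evidence = (83/917) × 0.3125 = 415/14672.
Target odds = 0.75/0.25 = 3.
Need 2.5ⁿ ≥ 3 ÷ (415/14672) = 44016/415.
2.5⁵ = 97.65625 falls short of 44016/415 but 2.5⁶ = 244.140625 reaches it, so n = 6.

6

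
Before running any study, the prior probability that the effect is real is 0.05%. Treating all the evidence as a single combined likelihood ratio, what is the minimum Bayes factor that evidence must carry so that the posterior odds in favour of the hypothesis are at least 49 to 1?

97951

Prior odds = 0.0005/0.9995 = 1/1999.
Target odds = 49.
Required Bayes factor = 49 ÷ (1/1999) = 97951.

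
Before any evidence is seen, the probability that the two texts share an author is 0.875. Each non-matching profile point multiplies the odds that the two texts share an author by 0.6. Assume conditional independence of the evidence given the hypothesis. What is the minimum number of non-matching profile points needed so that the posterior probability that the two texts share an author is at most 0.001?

18

Prior odds: 0.875 ÷ 0.125 = 7.
Likelihood ratio per non-matching profile point = 0.6.
Target odds: 0.001 ÷ 0.999 = 1/999.
Need 7 × 0.6ⁿ ≤ 1/999, i.e. 0.6ⁿ ≤ 1/6993.
0.6¹⁷ ≈0.000169267 is still above 1/6993 but 0.6¹⁸ ≈0.00010156 is at or below it, so n = 18.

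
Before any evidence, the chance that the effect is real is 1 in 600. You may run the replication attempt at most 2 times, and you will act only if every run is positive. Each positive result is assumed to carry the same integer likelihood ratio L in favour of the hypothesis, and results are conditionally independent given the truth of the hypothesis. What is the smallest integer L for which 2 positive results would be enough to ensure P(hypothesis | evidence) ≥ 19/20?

107

Prior odds = (1/600)/(599/600) = 1/599.
Target odds = 0.95/0.05 = 19.
Need L² ≥ 19 ÷ (1/599) = 11381.
106² = 11236 < 11381 ≤ 11449 = 107², so L = 107.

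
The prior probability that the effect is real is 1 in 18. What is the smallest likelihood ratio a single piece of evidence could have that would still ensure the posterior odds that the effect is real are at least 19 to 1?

Prior odds = (1/18)/(17/18) = 1/17.
Target odds = 19.
Required Bayes factor = 19 ÷ (1/17) = 323.

323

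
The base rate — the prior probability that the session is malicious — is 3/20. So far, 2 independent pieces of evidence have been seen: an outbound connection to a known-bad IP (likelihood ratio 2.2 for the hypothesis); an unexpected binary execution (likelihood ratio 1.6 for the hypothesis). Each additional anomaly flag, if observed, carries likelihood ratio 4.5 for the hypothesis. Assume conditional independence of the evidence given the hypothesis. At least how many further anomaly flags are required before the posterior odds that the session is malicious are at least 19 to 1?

Prior odds = 0.15/0.85 = 3/17.
Combined Bayes factor of the evidence already in hand = 2.2 × 1.6 = 3.52.
Odds after that evidence = (3/17) × 3.52 = 264/425.
Target odds = 19.
Need 4.5ⁿ ≥ 19 ÷ (264/425) = 8075/264.
4.5² = 20.25 falls short of 8075/264 but 4.5³ = 91.125 reaches it, so n = 3.

3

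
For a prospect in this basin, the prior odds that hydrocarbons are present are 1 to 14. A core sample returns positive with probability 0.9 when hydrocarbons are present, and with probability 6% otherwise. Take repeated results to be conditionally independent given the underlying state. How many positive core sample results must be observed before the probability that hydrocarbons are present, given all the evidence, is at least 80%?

Prior odds = 1/14.
Likelihood ratio of a positive result = 0.9/0.06 = 15.
Target odds: 0.8 ÷ 0.2 = 4.
Need (1/14) × 15ⁿ ≥ 4, i.e. 15ⁿ ≥ 56.
15¹ = 15 falls short of 56 but 15² = 225 reaches it, so n = 2.

2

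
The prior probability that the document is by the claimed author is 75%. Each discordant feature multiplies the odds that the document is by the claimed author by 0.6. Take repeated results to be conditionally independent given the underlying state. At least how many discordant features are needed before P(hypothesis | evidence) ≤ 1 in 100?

Prior odds: 0.75 ÷ 0.25 = 3.
Likelihood ratio per discordant feature = 0.6.
Target posterior odds = 0.01/0.99 = 1/99.
Need 3 × 0.6ⁿ ≤ 1/99, i.e. 0.6ⁿ ≤ 1/297.
0.6¹¹ = 177147/48828125 is still above 1/297 but 0.6¹² = 531441/244140625 is at or below it, so n = 12.

12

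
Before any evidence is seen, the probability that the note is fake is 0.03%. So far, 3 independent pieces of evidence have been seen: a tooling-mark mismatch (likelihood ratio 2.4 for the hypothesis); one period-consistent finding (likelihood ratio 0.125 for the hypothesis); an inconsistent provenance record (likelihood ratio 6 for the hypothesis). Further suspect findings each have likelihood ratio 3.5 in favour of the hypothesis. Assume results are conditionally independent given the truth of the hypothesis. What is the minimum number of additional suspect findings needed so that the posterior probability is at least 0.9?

Prior odds = 0.0003/0.9997 = 3/9997.
Combined Bayes factor of the evidence already in hand = 2.4 × 0.125 × 6 = 1.8.
Odds after that evidence = (3/9997) × 1.8 = 27/49985.
Target odds = 0.9/0.1 = 9.
Need 3.5ⁿ ≥ 9 ÷ (27/49985) = 49985/3.
3.5⁷ = 823543/128 falls short of 49985/3 but 3.5⁸ = 5764801/256 reaches it, so n = 8.

8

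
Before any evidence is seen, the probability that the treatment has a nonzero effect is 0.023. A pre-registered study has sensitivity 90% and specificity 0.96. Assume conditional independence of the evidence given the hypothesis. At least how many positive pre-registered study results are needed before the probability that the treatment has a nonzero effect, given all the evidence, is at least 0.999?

Prior odds: 0.023 ÷ 0.977 = 23/977.
False-positive rate = 1 − 0.96 = 0.04; likelihood ratio of a positive = 0.9/0.04 = 22.5.
Target posterior odds = 0.999/0.001 = 999.
Require 22.5ⁿ ≥ 999 ÷ (23/977) = 976023/23.
22.5³ = 11390.625 falls short of 976023/23 but 22.5⁴ = 256289.0625 reaches it, so n = 4.

4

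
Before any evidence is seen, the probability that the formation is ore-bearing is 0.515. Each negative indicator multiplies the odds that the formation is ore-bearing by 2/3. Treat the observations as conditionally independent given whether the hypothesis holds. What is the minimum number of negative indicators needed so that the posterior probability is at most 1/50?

Prior odds: 0.515 ÷ 0.485 = 103/97.
Likelihood ratio per negative indicator = 2/3.
Target odds: 0.02 ÷ 0.98 = 1/49.
Require (2/3)ⁿ ≤ 1/49 ÷ (103/97) = 97/5047.
(2/3)⁹ = 512/19683 is still above 97/5047 but (2/3)¹⁰ = 1024/59049 is at or below it, so n = 10.

10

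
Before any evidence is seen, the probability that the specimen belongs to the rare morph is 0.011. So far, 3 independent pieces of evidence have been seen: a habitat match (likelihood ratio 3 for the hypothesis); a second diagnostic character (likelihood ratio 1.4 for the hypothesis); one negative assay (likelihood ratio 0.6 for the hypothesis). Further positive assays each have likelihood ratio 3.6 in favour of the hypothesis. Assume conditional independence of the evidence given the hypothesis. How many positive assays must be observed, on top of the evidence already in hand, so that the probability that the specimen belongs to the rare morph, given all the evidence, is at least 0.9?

Prior odds = 0.011/0.989 = 11/989.
Combined Bayes factor of the evidence already in hand = 3 × 1.4 × 0.6 = 2.52.
Odds after that evidence = (11/989) × 2.52 = 693/24725.
Target odds = 0.9/0.1 = 9.
Need 3.6ⁿ ≥ 9 ÷ (693/24725) = 24725/77.
3.6⁴ = 167.9616 falls short of 24725/77 but 3.6⁵ = 604.66176 reaches it, so n = 5.

5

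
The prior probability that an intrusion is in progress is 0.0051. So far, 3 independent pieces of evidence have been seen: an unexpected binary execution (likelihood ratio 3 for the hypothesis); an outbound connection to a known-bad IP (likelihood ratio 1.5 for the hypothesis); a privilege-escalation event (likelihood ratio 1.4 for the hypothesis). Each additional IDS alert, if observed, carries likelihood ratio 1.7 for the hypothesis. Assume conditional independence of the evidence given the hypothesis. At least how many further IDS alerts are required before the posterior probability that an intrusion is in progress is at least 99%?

Prior odds = 0.0051/0.9949 = 51/9949.
Combined Bayes factor of the evidence already in hand = 3 × 1.5 × 1.4 = 6.3.
Odds after that evidence = (51/9949) × 6.3 = 3213/99490.
Target odds = 0.99/0.01 = 99.
Need 1.7ⁿ ≥ 99 ÷ (3213/99490) = 1094390/357.
1.7¹⁵ ≈2862.42 falls short of 1094390/357 but 1.7¹⁶ ≈4866.12 reaches it, so n = 16.

16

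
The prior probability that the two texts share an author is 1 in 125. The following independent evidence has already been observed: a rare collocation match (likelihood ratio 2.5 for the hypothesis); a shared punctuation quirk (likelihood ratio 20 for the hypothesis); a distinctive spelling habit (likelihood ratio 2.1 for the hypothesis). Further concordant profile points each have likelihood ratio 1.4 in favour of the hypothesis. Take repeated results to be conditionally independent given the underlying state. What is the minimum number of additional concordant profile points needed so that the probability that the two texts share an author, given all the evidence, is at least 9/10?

8

Prior odds = 0.008/0.992 = 1/124.
Combined Bayes factor of the evidence already in hand = 2.5 × 20 × 2.1 = 105.
Odds after that evidence = (1/124) × 105 = 105/124.
Target odds = 0.9/0.1 = 9.
Need 1.4ⁿ ≥ 9 ÷ (105/124) = 372/35.
1.4⁷ = 823543/78125 falls short of 372/35 but 1.4⁸ = 5764801/390625 reaches it, so n = 8.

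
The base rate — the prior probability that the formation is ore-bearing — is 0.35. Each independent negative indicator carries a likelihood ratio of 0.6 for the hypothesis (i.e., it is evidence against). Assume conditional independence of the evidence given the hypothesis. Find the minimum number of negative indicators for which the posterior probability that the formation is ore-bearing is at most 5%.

Prior odds = 0.35/0.65 = 7/13.
Likelihood ratio per negative indicator = 0.6.
Target posterior odds = 0.05/0.95 = 1/19.
Need (7/13) × 0.6ⁿ ≤ 1/19, i.e. 0.6ⁿ ≤ 13/133.
0.6⁴ = 0.1296 is still above 13/133 but 0.6⁵ = 0.07776 is at or below it, so n = 5.

5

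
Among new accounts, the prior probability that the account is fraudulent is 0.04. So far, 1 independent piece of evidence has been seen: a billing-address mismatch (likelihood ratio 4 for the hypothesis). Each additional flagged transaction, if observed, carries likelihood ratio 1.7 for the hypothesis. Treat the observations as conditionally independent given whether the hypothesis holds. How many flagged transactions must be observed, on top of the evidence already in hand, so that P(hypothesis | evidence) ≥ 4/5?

6

Prior odds = 0.04/0.96 = 1/24.
Bayes factor of the evidence already in hand = 4.
Odds after that evidence = (1/24) × 4 = 1/6.
Target odds = 0.8/0.2 = 4.
Need 1.7ⁿ ≥ 4 ÷ (1/6) = 24.
1.7⁵ = 1419857/100000 falls short of 24 but 1.7⁶ = 24137569/1000000 reaches it, so n = 6.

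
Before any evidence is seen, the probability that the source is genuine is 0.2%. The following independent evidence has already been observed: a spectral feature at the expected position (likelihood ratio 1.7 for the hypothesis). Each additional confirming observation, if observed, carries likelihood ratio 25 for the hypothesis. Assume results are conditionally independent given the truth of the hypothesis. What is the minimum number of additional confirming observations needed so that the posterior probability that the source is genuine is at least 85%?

3

Prior odds = 0.002/0.998 = 1/499.
Bayes factor of the evidence already in hand = 1.7.
Odds after that evidence = (1/499) × 1.7 = 17/4990.
Target odds = 0.85/0.15 = 17/3.
Need 25ⁿ ≥ 17/3 ÷ (17/4990) = 4990/3.
25² = 625 falls short of 4990/3 but 25³ = 15625 reaches it, so n = 3.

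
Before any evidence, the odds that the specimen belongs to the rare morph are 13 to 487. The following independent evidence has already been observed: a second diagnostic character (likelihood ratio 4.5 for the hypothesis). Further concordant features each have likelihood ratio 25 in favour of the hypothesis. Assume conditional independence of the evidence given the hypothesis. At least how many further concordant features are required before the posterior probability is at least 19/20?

2

Prior odds = 13/487.
Bayes factor of the evidence already in hand = 4.5.
Odds after that evidence = (13/487) × 4.5 = 117/974.
Target odds = 0.95/0.05 = 19.
Need 25ⁿ ≥ 19 ÷ (117/974) = 18506/117.
25¹ = 25 falls short of 18506/117 but 25² = 625 reaches it, so n = 2.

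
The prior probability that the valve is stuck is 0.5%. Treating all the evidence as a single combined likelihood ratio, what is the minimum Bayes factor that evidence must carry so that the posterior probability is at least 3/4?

Prior odds = 0.005/0.995 = 1/199.
Target odds = 0.75/0.25 = 3.
Required Bayes factor = 3 ÷ (1/199) = 597.

597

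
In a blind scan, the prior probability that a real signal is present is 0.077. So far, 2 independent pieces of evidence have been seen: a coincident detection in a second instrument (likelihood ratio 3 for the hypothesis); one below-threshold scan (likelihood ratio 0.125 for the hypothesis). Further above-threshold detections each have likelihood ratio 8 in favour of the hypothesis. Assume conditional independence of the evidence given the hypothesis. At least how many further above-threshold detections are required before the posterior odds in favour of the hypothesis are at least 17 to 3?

3

Prior odds = 0.077/0.923 = 77/923.
Combined Bayes factor of the evidence already in hand = 3 × 0.125 = 0.375.
Odds after that evidence = (77/923) × 0.375 = 231/7384.
Target odds = 17/3.
Need 8ⁿ ≥ 17/3 ÷ (231/7384) = 125528/693.
8² = 64 falls short of 125528/693 but 8³ = 512 reaches it, so n = 3.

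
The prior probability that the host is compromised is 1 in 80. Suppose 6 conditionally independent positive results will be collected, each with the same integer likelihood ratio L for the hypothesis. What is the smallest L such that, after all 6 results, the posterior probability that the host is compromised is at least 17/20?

3

Prior odds = 0.0125/0.9875 = 1/79.
Target odds = 0.85/0.15 = 17/3.
Need L⁶ ≥ 17/3 ÷ (1/79) = 1343/3.
2⁶ = 64 < 1343/3 ≤ 729 = 3⁶, so L = 3.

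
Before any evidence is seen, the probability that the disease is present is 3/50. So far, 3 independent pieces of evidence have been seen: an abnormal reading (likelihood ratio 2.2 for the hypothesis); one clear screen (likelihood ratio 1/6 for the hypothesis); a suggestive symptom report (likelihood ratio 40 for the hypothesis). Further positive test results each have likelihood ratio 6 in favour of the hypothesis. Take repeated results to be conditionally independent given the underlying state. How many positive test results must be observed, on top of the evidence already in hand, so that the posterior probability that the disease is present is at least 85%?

2

Prior odds = 0.06/0.94 = 3/47.
Combined Bayes factor of the evidence already in hand = 2.2 × (1/6) × 40 = 44/3.
Odds after that evidence = (3/47) × 44/3 = 44/47.
Target odds = 0.85/0.15 = 17/3.
Need 6ⁿ ≥ 17/3 ÷ (44/47) = 799/132.
6¹ = 6 falls short of 799/132 but 6² = 36 reaches it, so n = 2.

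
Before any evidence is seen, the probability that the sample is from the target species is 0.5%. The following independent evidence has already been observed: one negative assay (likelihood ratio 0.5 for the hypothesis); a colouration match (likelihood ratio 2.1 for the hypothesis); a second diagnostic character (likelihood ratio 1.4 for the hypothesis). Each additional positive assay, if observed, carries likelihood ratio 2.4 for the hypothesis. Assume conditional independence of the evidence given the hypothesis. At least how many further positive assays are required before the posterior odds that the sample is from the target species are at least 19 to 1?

Prior odds = 0.005/0.995 = 1/199.
Combined Bayes factor of the evidence already in hand = 0.5 × 2.1 × 1.4 = 1.47.
Odds after that evidence = (1/199) × 1.47 = 147/19900.
Target odds = 19.
Need 2.4ⁿ ≥ 19 ÷ (147/19900) = 378100/147.
2.4⁸ = 429981696/390625 falls short of 378100/147 but 2.4⁹ ≈2641.81 reaches it, so n = 9.

9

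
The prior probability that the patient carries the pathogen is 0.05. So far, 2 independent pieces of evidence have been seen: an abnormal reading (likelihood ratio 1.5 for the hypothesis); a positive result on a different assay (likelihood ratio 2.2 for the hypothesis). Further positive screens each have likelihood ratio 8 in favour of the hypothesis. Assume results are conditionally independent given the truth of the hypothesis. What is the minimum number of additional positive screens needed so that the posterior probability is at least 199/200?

4

Prior odds = 0.05/0.95 = 1/19.
Combined Bayes factor of the evidence already in hand = 1.5 × 2.2 = 3.3.
Odds after that evidence = (1/19) × 3.3 = 33/190.
Target odds = 0.995/0.005 = 199.
Need 8ⁿ ≥ 199 ÷ (33/190) = 37810/33.
8³ = 512 falls short of 37810/33 but 8⁴ = 4096 reaches it, so n = 4.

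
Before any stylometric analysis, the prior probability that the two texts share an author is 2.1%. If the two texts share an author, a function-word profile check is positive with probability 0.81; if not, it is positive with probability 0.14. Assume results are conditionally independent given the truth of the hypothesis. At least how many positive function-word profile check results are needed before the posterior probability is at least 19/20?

4

Prior odds = 0.021/0.979 = 21/979.
Likelihood ratio of a positive = 0.81/0.14 = 81/14.
Target posterior odds = 0.95/0.05 = 19.
Need (21/979) × (81/14)ⁿ ≥ 19, i.e. (81/14)ⁿ ≥ 18601/21.
(81/14)³ = 531441/2744 falls short of 18601/21 but (81/14)⁴ = 43046721/38416 reaches it, so n = 4.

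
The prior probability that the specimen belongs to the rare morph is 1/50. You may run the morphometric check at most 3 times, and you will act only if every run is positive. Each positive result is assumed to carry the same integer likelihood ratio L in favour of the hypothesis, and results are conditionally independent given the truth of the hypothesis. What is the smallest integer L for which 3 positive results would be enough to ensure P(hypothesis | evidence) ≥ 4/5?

6

Prior odds = 0.02/0.98 = 1/49.
Target odds = 0.8/0.2 = 4.
Need L³ ≥ 4 ÷ (1/49) = 196.
5³ = 125 < 196 ≤ 216 = 6³, so L = 6.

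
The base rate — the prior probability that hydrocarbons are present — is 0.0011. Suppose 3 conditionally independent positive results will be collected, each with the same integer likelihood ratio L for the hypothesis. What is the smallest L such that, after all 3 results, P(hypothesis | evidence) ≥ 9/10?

21

Prior odds = 0.0011/0.9989 = 11/9989.
Target odds = 0.9/0.1 = 9.
Need L³ ≥ 9 ÷ (11/9989) = 89901/11.
20³ = 8000 < 89901/11 ≤ 9261 = 21³, so L = 21.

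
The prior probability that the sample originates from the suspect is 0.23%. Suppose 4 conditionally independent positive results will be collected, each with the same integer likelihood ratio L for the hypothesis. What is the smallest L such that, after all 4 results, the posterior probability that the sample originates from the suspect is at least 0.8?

Prior odds = 0.0023/0.9977 = 23/9977.
Target odds = 0.8/0.2 = 4.
Need L⁴ ≥ 4 ÷ (23/9977) = 39908/23.
6⁴ = 1296 < 39908/23 ≤ 2401 = 7⁴, so L = 7.

7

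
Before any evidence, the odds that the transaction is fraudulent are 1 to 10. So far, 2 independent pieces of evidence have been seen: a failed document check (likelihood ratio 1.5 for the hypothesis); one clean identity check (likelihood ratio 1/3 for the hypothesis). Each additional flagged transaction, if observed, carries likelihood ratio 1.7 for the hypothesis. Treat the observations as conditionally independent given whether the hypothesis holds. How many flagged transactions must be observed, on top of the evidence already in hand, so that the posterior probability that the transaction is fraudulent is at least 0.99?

15

Prior odds = 0.1.
Combined Bayes factor of the evidence already in hand = 1.5 × (1/3) = 0.5.
Odds after that evidence = 0.1 × 0.5 = 0.05.
Target odds = 0.99/0.01 = 99.
Need 1.7ⁿ ≥ 99 ÷ 0.05 = 1980.
1.7¹⁴ ≈1683.78 falls short of 1980 but 1.7¹⁵ ≈2862.42 reaches it, so n = 15.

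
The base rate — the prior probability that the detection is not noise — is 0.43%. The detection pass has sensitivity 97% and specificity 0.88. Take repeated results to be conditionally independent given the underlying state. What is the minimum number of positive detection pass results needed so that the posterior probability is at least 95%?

5

Prior odds: 0.0043 ÷ 0.9957 = 43/9957.
False-positive rate = 1 − 0.88 = 0.12; likelihood ratio of a positive = 0.97/0.12 = 97/12.
Target posterior odds = 0.95/0.05 = 19.
Require (97/12)ⁿ ≥ 19 ÷ (43/9957) = 189183/43.
(97/12)⁴ = 88529281/20736 falls short of 189183/43 but (97/12)⁵ ≈34510.6 reaches it, so n = 5.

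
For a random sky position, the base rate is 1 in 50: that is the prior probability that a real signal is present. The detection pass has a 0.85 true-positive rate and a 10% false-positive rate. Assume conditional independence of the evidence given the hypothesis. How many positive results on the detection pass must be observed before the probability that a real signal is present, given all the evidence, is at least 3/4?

3

Prior odds = 0.02/0.98 = 1/49.
Likelihood ratio of a positive result = 0.85/0.1 = 8.5.
Target posterior odds = 0.75/0.25 = 3.
Need (1/49) × 8.5ⁿ ≥ 3, i.e. 8.5ⁿ ≥ 147.
8.5² = 72.25 falls short of 147 but 8.5³ = 614.125 reaches it, so n = 3.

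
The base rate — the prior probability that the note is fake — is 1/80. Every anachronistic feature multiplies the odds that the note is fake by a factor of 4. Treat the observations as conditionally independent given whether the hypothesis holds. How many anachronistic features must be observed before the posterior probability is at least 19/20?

6

Prior odds: 0.0125 ÷ 0.9875 = 1/79.
Likelihood ratio per anachronistic feature = 4.
Target posterior odds = 0.95/0.05 = 19.
Require 4ⁿ ≥ 19 ÷ (1/79) = 1501.
4⁵ = 1024 falls short of 1501 but 4⁶ = 4096 reaches it, so n = 6.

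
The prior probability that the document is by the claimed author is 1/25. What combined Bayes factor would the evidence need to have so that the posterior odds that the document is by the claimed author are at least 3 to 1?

72

Prior odds = 0.04/0.96 = 1/24.
Target odds = 3.
Required Bayes factor = 3 ÷ (1/24) = 72.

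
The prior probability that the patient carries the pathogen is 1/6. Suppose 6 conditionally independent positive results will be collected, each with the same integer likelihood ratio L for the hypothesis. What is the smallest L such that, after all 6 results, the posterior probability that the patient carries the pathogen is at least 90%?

2

Prior odds = (1/6)/(5/6) = 0.2.
Target odds = 0.9/0.1 = 9.
Need L⁶ ≥ 9 ÷ 0.2 = 45.
1⁶ = 1 < 45 ≤ 64 = 2⁶, so L = 2.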